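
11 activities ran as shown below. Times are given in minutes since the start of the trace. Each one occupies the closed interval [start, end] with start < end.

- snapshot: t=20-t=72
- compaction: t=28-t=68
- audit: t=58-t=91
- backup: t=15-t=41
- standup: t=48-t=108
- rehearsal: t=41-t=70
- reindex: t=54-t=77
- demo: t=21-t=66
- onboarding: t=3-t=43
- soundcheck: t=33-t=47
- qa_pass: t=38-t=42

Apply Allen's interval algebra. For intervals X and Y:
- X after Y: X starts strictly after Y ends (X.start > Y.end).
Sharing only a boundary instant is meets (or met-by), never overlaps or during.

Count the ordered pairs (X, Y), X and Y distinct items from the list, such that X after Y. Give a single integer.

Checking all 110 ordered pairs for relation 'after'; matching pairs in alphabetical order:
(audit, backup): audit after backup ✓
(audit, onboarding): audit after onboarding ✓
(audit, qa_pass): audit after qa_pass ✓
(audit, soundcheck): audit after soundcheck ✓
(reindex, backup): reindex after backup ✓
(reindex, onboarding): reindex after onboarding ✓
(reindex, qa_pass): reindex after qa_pass ✓
(reindex, soundcheck): reindex after soundcheck ✓
(standup, backup): standup after backup ✓
(standup, onboarding): standup after onboarding ✓
(standup, qa_pass): standup after qa_pass ✓
(standup, soundcheck): standup after soundcheck ✓
Count: 12.

12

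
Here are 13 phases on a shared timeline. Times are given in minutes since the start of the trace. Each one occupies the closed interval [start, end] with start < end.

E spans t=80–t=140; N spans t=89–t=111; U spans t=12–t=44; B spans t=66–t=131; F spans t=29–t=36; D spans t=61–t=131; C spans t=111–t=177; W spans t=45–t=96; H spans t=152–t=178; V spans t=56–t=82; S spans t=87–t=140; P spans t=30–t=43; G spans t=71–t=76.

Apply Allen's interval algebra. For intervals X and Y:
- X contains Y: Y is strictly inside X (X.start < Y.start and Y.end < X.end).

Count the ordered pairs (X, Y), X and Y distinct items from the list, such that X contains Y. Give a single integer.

Checking all 156 ordered pairs for relation 'contains'; matching pairs in alphabetical order:
(B, G): B contains G ✓
(B, N): B contains N ✓
(D, G): D contains G ✓
(D, N): D contains N ✓
(E, N): E contains N ✓
(S, N): S contains N ✓
(U, F): U contains F ✓
(U, P): U contains P ✓
(V, G): V contains G ✓
(W, G): W contains G ✓
(W, V): W contains V ✓
Count: 11.

11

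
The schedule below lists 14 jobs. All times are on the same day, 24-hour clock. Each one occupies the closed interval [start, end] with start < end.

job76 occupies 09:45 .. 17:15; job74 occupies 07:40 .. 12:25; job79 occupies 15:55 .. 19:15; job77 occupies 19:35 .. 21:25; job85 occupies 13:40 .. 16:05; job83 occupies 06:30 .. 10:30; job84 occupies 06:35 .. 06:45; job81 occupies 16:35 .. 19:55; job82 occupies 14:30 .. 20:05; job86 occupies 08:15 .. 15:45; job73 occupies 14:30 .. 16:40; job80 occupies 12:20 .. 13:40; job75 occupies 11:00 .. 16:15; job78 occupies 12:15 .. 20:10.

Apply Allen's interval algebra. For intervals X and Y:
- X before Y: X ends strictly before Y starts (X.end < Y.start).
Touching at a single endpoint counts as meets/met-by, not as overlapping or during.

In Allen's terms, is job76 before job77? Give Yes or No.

job76 = [09:45, 17:15], job77 = [19:35, 21:25].
Actual relation of job76 to job77: before.
Asked whether 'before' holds → Yes.

Yes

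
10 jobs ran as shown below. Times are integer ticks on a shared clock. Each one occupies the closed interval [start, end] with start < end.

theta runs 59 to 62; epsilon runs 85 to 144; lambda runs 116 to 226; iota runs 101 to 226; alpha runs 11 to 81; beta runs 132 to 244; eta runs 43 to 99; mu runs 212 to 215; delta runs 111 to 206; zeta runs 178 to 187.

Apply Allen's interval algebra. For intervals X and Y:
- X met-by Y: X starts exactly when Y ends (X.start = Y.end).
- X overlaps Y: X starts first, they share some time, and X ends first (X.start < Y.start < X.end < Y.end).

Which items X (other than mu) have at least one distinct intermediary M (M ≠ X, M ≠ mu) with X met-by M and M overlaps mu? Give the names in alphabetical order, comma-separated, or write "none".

none

Target mu = [212, 215].
Intermediaries M with M overlaps mu: none.
Union: none.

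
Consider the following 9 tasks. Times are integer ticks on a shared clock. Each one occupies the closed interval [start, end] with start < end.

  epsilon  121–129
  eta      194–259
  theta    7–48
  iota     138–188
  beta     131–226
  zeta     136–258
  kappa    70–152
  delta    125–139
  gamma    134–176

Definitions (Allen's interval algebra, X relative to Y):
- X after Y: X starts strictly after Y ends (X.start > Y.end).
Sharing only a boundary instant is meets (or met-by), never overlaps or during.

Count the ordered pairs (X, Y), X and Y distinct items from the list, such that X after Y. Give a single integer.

17

Checking all 72 ordered pairs for relation 'after'; matching pairs in alphabetical order:
(beta, epsilon): beta after epsilon ✓
(beta, theta): beta after theta ✓
(delta, theta): delta after theta ✓
(epsilon, theta): epsilon after theta ✓
(eta, delta): eta after delta ✓
(eta, epsilon): eta after epsilon ✓
(eta, gamma): eta after gamma ✓
(eta, iota): eta after iota ✓
(eta, kappa): eta after kappa ✓
(eta, theta): eta after theta ✓
(gamma, epsilon): gamma after epsilon ✓
(gamma, theta): gamma after theta ✓
(iota, epsilon): iota after epsilon ✓
(iota, theta): iota after theta ✓
(kappa, theta): kappa after theta ✓
(zeta, epsilon): zeta after epsilon ✓
(zeta, theta): zeta after theta ✓
Count: 17.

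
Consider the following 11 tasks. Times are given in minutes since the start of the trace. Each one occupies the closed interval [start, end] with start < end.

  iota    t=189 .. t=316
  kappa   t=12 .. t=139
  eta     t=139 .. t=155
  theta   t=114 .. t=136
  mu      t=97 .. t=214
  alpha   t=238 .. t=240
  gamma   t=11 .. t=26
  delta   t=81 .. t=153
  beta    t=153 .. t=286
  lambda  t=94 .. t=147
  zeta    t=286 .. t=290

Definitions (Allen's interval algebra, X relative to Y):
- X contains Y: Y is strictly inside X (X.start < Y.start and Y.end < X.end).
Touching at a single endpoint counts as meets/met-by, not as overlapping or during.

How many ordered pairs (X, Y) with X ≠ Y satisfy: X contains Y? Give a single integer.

9

Checking all 110 ordered pairs for relation 'contains'; matching pairs in alphabetical order:
(beta, alpha): beta contains alpha ✓
(delta, lambda): delta contains lambda ✓
(delta, theta): delta contains theta ✓
(iota, alpha): iota contains alpha ✓
(iota, zeta): iota contains zeta ✓
(kappa, theta): kappa contains theta ✓
(lambda, theta): lambda contains theta ✓
(mu, eta): mu contains eta ✓
(mu, theta): mu contains theta ✓
Count: 9.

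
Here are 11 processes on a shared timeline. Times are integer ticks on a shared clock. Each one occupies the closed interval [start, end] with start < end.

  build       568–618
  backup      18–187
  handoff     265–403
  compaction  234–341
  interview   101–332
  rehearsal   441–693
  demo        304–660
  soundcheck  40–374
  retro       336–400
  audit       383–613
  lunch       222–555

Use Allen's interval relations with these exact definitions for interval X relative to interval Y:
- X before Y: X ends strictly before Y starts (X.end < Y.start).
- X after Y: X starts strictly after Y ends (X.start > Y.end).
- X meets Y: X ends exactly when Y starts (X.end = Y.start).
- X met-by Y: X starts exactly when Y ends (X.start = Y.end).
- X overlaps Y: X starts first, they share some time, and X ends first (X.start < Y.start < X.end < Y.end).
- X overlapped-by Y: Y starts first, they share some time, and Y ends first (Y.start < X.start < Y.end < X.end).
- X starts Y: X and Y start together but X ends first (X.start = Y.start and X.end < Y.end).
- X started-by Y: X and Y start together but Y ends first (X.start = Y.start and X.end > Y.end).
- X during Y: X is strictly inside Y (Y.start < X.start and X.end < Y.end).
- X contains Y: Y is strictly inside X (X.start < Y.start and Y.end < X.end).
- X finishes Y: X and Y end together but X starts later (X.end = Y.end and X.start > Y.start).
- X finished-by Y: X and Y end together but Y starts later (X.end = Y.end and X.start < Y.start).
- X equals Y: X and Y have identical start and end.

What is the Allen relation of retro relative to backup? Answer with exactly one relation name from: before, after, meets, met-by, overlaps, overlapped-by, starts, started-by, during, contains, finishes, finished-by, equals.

after

retro = [336, 400]; backup = [18, 187].
Compare endpoints: retro.start > backup.start, retro.start > backup.end, retro.end > backup.start, retro.end > backup.end.
That pattern is 'after'.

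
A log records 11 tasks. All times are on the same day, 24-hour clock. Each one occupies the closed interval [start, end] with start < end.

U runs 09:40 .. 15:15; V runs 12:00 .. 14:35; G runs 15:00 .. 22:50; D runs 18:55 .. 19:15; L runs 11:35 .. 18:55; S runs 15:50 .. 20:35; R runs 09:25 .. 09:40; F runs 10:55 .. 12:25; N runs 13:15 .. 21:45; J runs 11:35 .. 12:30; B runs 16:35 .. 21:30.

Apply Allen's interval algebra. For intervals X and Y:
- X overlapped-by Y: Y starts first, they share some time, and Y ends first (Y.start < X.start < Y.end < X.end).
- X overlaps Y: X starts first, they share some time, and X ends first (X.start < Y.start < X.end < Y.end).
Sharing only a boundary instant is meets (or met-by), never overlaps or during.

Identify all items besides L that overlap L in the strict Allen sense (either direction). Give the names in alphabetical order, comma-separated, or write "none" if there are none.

Target L = [11:35, 18:55].
B [16:35, 21:30] → overlapped-by → yes.
D [18:55, 19:15] → met-by → no.
F [10:55, 12:25] → overlaps → yes.
G [15:00, 22:50] → overlapped-by → yes.
J [11:35, 12:30] → starts → no.
N [13:15, 21:45] → overlapped-by → yes.
R [09:25, 09:40] → before → no.
S [15:50, 20:35] → overlapped-by → yes.
U [09:40, 15:15] → overlaps → yes.
V [12:00, 14:35] → during → no.
Result: B, F, G, N, S, U.

B, F, G, N, S, U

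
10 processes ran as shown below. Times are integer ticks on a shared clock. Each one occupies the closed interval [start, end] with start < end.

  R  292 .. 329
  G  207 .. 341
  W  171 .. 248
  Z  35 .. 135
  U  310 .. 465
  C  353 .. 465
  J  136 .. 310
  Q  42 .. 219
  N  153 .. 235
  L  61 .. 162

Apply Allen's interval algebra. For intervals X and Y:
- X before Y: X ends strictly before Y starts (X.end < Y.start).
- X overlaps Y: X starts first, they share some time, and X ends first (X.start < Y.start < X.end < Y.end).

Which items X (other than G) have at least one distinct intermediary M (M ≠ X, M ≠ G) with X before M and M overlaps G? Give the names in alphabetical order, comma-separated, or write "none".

L, Z

Target G = [207, 341].
Intermediaries M with M overlaps G: J, N, Q, W.
Via J — items with X before J: Z.
Via N — items with X before N: Z.
Via Q — items with X before Q: none.
Via W — items with X before W: L, Z.
Union: L, Z.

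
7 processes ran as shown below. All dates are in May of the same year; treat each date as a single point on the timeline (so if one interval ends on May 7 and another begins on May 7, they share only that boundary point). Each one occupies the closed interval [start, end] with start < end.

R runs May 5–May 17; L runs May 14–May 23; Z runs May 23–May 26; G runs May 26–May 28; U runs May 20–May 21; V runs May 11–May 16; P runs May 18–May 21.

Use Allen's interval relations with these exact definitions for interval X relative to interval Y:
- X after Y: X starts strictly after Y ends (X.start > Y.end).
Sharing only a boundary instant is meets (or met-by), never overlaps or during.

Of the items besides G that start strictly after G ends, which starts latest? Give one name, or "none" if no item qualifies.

none

Target G = [May 26, May 28].
L [May 14, May 23] → before → excluded.
P [May 18, May 21] → before → excluded.
R [May 5, May 17] → before → excluded.
U [May 20, May 21] → before → excluded.
V [May 11, May 16] → before → excluded.
Z [May 23, May 26] → meets → excluded.
No candidates → none.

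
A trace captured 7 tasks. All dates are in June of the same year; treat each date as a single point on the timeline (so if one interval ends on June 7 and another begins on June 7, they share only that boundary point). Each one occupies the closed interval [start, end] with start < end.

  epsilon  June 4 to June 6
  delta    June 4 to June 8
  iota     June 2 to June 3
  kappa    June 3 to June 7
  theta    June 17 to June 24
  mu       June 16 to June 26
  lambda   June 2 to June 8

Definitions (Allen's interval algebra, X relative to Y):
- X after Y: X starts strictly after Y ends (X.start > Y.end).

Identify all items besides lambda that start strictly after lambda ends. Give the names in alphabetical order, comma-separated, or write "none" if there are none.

mu, theta

Target lambda = [June 2, June 8].
delta [June 4, June 8] → finishes → no.
epsilon [June 4, June 6] → during → no.
iota [June 2, June 3] → starts → no.
kappa [June 3, June 7] → during → no.
mu [June 16, June 26] → after → yes.
theta [June 17, June 24] → after → yes.
Result: mu, theta.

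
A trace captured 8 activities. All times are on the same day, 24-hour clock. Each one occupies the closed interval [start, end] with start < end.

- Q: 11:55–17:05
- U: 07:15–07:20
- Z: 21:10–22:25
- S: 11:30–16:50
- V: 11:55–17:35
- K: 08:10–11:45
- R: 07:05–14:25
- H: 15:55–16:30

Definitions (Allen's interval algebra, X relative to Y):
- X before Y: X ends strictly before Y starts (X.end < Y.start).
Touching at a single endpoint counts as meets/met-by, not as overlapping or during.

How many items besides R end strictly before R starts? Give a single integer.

0

Target R = [07:05, 14:25].
H [15:55, 16:30] → after → no.
K [08:10, 11:45] → during → no.
Q [11:55, 17:05] → overlapped-by → no.
S [11:30, 16:50] → overlapped-by → no.
U [07:15, 07:20] → during → no.
V [11:55, 17:35] → overlapped-by → no.
Z [21:10, 22:25] → after → no.
Total: 0.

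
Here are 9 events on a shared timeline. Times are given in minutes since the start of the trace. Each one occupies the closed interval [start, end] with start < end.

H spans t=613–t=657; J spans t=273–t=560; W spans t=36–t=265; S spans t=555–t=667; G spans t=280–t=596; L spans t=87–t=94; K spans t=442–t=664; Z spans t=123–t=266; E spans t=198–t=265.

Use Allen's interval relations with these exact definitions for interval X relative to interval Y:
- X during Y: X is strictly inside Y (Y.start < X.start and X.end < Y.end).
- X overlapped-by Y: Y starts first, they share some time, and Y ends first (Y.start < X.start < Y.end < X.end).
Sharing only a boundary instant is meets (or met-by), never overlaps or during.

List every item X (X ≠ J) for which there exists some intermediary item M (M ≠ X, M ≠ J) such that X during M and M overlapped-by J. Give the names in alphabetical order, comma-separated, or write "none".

Target J = [t=273, t=560].
Intermediaries M with M overlapped-by J: G, K, S.
Via G — items with X during G: none.
Via K — items with X during K: H.
Via S — items with X during S: H.
Union: H.

H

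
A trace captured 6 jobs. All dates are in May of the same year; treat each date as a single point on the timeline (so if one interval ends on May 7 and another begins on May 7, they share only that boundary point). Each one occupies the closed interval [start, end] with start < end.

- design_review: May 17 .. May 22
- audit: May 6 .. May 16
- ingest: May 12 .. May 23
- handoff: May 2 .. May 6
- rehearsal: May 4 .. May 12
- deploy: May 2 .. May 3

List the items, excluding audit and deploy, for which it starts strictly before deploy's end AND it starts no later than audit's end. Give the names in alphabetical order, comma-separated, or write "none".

Conditions: its start is strictly before deploy's end (X.start < May 3) AND its start is no later than audit's end (X.start <= May 16).
design_review: start May 17 < May 3? ✗; start May 17 <= May 16? ✗ → no.
handoff: start May 2 < May 3? ✓; start May 2 <= May 16? ✓ → yes.
ingest: start May 12 < May 3? ✗; start May 12 <= May 16? ✓ → no.
rehearsal: start May 4 < May 3? ✗; start May 4 <= May 16? ✓ → no.
Result: handoff.

handoff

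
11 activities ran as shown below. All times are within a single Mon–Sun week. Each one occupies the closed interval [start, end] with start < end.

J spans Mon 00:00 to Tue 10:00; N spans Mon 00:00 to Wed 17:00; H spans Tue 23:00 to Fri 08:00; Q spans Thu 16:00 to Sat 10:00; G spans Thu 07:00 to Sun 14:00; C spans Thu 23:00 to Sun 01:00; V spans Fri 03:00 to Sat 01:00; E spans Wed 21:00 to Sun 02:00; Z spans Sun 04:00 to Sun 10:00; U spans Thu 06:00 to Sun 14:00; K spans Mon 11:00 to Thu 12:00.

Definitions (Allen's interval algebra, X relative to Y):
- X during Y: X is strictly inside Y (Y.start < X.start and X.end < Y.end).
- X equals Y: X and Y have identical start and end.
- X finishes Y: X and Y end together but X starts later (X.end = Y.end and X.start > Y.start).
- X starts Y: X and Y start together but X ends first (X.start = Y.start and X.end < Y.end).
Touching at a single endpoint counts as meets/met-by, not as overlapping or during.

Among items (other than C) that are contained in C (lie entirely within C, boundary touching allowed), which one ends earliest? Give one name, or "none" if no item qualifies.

Target C = [Thu 23:00, Sun 01:00].
E [Wed 21:00, Sun 02:00] → contains → excluded.
G [Thu 07:00, Sun 14:00] → contains → excluded.
H [Tue 23:00, Fri 08:00] → overlaps → excluded.
J [Mon 00:00, Tue 10:00] → before → excluded.
K [Mon 11:00, Thu 12:00] → before → excluded.
N [Mon 00:00, Wed 17:00] → before → excluded.
Q [Thu 16:00, Sat 10:00] → overlaps → excluded.
U [Thu 06:00, Sun 14:00] → contains → excluded.
V [Fri 03:00, Sat 01:00] → during → candidate.
Z [Sun 04:00, Sun 10:00] → after → excluded.
Among candidates, earliest end is Sat 01:00 → V.

V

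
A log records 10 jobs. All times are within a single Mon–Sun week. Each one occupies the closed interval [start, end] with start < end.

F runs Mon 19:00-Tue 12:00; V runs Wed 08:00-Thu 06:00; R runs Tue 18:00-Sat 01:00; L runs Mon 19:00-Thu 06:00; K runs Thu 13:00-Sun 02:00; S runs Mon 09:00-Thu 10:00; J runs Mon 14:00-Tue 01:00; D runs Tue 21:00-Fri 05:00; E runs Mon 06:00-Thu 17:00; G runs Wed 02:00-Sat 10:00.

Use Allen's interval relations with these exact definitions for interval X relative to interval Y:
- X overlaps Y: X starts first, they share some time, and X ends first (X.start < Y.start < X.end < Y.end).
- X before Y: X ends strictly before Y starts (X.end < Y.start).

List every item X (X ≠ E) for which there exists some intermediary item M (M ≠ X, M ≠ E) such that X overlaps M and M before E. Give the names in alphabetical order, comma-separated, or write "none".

Target E = [Mon 06:00, Thu 17:00].
Intermediaries M with M before E: none.
Union: none.

none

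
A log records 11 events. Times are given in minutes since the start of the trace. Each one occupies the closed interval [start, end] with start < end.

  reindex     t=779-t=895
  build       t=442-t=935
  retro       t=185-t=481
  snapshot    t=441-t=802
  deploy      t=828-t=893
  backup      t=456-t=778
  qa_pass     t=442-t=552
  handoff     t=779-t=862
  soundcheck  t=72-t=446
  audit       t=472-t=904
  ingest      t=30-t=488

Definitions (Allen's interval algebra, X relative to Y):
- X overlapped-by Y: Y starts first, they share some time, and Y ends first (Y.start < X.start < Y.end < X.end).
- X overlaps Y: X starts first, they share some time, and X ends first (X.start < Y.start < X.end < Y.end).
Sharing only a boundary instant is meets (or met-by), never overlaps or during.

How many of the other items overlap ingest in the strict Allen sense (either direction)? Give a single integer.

5

Target ingest = [t=30, t=488].
audit [t=472, t=904] → overlapped-by → counts.
backup [t=456, t=778] → overlapped-by → counts.
build [t=442, t=935] → overlapped-by → counts.
deploy [t=828, t=893] → after → no.
handoff [t=779, t=862] → after → no.
qa_pass [t=442, t=552] → overlapped-by → counts.
reindex [t=779, t=895] → after → no.
retro [t=185, t=481] → during → no.
snapshot [t=441, t=802] → overlapped-by → counts.
soundcheck [t=72, t=446] → during → no.
Total: 5.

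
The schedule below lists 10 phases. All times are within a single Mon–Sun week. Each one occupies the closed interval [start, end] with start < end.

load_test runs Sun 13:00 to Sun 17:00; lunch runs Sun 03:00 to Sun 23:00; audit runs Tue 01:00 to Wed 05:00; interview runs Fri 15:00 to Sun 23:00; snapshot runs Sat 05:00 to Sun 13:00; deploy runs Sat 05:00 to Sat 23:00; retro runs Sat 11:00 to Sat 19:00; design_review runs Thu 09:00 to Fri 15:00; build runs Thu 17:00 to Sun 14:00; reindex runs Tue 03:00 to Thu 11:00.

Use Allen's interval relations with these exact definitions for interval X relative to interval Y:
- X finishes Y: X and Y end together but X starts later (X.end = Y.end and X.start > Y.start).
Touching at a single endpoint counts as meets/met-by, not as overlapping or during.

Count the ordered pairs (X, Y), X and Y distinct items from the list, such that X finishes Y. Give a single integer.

Checking all 90 ordered pairs for relation 'finishes'; matching pairs in alphabetical order:
(lunch, interview): lunch finishes interview ✓
Count: 1.

1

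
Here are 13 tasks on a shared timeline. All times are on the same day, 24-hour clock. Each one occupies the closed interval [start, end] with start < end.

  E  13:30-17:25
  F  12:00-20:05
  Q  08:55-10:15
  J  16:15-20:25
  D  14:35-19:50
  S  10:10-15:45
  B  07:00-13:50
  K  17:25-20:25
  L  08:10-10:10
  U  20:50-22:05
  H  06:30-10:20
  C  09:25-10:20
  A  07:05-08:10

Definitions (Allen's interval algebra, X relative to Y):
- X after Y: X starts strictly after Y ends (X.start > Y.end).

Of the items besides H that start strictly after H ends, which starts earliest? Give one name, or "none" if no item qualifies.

Target H = [06:30, 10:20].
A [07:05, 08:10] → during → excluded.
B [07:00, 13:50] → overlapped-by → excluded.
C [09:25, 10:20] → finishes → excluded.
D [14:35, 19:50] → after → candidate.
E [13:30, 17:25] → after → candidate.
F [12:00, 20:05] → after → candidate.
J [16:15, 20:25] → after → candidate.
K [17:25, 20:25] → after → candidate.
L [08:10, 10:10] → during → excluded.
Q [08:55, 10:15] → during → excluded.
S [10:10, 15:45] → overlapped-by → excluded.
U [20:50, 22:05] → after → candidate.
Among candidates, earliest start is 12:00 → F.

F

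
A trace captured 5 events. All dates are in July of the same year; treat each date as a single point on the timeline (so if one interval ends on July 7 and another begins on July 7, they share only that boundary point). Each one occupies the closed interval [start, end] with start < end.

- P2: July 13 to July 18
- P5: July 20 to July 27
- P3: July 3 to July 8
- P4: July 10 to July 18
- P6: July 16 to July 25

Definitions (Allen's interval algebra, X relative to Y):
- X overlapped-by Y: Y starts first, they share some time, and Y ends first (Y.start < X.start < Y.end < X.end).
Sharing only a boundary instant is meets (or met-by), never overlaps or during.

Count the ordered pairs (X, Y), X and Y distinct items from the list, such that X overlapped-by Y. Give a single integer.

Checking all 20 ordered pairs for relation 'overlapped-by'; matching pairs in alphabetical order:
(P5, P6): P5 overlapped-by P6 ✓
(P6, P2): P6 overlapped-by P2 ✓
(P6, P4): P6 overlapped-by P4 ✓
Count: 3.

3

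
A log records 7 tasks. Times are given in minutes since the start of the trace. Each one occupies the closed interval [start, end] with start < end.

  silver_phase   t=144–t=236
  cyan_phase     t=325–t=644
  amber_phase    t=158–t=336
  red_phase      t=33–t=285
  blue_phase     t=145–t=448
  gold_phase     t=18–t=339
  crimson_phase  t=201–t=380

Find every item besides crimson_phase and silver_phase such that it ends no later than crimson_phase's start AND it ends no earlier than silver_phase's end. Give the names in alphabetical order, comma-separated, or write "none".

none

Conditions: its end is no later than crimson_phase's start (X.end <= t=201) AND its end is no earlier than silver_phase's end (X.end >= t=236).
amber_phase: end t=336 <= t=201? ✗; end t=336 >= t=236? ✓ → no.
blue_phase: end t=448 <= t=201? ✗; end t=448 >= t=236? ✓ → no.
cyan_phase: end t=644 <= t=201? ✗; end t=644 >= t=236? ✓ → no.
gold_phase: end t=339 <= t=201? ✗; end t=339 >= t=236? ✓ → no.
red_phase: end t=285 <= t=201? ✗; end t=285 >= t=236? ✓ → no.
Result: none.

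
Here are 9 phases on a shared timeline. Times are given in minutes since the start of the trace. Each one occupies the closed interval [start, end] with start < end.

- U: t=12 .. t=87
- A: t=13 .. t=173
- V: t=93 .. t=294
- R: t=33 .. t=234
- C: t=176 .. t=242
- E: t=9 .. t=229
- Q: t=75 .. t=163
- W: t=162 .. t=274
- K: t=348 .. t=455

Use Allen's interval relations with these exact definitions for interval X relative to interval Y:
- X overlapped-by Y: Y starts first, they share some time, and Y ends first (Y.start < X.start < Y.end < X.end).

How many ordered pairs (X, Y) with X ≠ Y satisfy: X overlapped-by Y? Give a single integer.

15

Checking all 72 ordered pairs for relation 'overlapped-by'; matching pairs in alphabetical order:
(A, U): A overlapped-by U ✓
(C, E): C overlapped-by E ✓
(C, R): C overlapped-by R ✓
(Q, U): Q overlapped-by U ✓
(R, A): R overlapped-by A ✓
(R, E): R overlapped-by E ✓
(R, U): R overlapped-by U ✓
(V, A): V overlapped-by A ✓
(V, E): V overlapped-by E ✓
(V, Q): V overlapped-by Q ✓
(V, R): V overlapped-by R ✓
(W, A): W overlapped-by A ✓
(W, E): W overlapped-by E ✓
(W, Q): W overlapped-by Q ✓
(W, R): W overlapped-by R ✓
Count: 15.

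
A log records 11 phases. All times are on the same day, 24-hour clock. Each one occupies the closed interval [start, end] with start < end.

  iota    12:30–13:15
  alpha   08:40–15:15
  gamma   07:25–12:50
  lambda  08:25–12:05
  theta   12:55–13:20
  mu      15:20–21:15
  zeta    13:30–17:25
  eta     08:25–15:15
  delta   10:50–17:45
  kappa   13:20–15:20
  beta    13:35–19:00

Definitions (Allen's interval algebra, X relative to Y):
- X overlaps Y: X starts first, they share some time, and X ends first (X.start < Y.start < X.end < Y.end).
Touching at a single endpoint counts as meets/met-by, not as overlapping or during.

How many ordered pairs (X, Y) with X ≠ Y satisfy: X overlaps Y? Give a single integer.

22

Checking all 110 ordered pairs for relation 'overlaps'; matching pairs in alphabetical order:
(alpha, beta): alpha overlaps beta ✓
(alpha, delta): alpha overlaps delta ✓
(alpha, kappa): alpha overlaps kappa ✓
(alpha, zeta): alpha overlaps zeta ✓
(beta, mu): beta overlaps mu ✓
(delta, beta): delta overlaps beta ✓
(delta, mu): delta overlaps mu ✓
(eta, beta): eta overlaps beta ✓
(eta, delta): eta overlaps delta ✓
(eta, kappa): eta overlaps kappa ✓
(eta, zeta): eta overlaps zeta ✓
(gamma, alpha): gamma overlaps alpha ✓
(gamma, delta): gamma overlaps delta ✓
(gamma, eta): gamma overlaps eta ✓
(gamma, iota): gamma overlaps iota ✓
(iota, theta): iota overlaps theta ✓
(kappa, beta): kappa overlaps beta ✓
(kappa, zeta): kappa overlaps zeta ✓
(lambda, alpha): lambda overlaps alpha ✓
(lambda, delta): lambda overlaps delta ✓
(zeta, beta): zeta overlaps beta ✓
(zeta, mu): zeta overlaps mu ✓
Count: 22.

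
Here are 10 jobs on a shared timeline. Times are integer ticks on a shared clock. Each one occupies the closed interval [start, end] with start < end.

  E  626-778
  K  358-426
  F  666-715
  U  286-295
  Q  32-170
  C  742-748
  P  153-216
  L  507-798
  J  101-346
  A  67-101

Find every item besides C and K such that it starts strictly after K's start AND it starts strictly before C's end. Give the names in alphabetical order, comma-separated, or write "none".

Conditions: its start is strictly after K's start (X.start > 358) AND its start is strictly before C's end (X.start < 748).
A: start 67 > 358? ✗; start 67 < 748? ✓ → no.
E: start 626 > 358? ✓; start 626 < 748? ✓ → yes.
F: start 666 > 358? ✓; start 666 < 748? ✓ → yes.
J: start 101 > 358? ✗; start 101 < 748? ✓ → no.
L: start 507 > 358? ✓; start 507 < 748? ✓ → yes.
P: start 153 > 358? ✗; start 153 < 748? ✓ → no.
Q: start 32 > 358? ✗; start 32 < 748? ✓ → no.
U: start 286 > 358? ✗; start 286 < 748? ✓ → no.
Result: E, F, L.

E, F, L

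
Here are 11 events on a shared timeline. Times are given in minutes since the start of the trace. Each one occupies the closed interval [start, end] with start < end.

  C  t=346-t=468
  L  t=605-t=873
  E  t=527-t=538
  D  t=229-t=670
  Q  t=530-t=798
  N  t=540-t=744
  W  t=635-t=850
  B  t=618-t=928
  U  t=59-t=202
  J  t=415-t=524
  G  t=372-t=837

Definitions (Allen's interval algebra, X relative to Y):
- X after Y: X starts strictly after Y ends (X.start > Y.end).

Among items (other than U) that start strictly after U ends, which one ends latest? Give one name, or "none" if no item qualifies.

Target U = [t=59, t=202].
B [t=618, t=928] → after → candidate.
C [t=346, t=468] → after → candidate.
D [t=229, t=670] → after → candidate.
E [t=527, t=538] → after → candidate.
G [t=372, t=837] → after → candidate.
J [t=415, t=524] → after → candidate.
L [t=605, t=873] → after → candidate.
N [t=540, t=744] → after → candidate.
Q [t=530, t=798] → after → candidate.
W [t=635, t=850] → after → candidate.
Among candidates, latest end is t=928 → B.

B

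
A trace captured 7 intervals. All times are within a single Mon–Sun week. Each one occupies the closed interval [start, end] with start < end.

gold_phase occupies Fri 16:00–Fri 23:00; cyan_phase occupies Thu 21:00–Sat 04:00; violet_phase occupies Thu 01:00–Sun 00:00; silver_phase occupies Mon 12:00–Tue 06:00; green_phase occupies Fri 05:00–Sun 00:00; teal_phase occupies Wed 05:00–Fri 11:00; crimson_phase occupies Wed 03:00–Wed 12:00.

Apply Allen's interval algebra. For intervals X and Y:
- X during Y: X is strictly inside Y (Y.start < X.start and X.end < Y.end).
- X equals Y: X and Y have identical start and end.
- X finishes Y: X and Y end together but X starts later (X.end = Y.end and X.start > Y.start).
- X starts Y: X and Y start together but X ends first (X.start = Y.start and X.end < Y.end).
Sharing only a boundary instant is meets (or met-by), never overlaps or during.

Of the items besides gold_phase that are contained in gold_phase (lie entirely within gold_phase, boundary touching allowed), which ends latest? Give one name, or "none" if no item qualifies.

Target gold_phase = [Fri 16:00, Fri 23:00].
crimson_phase [Wed 03:00, Wed 12:00] → before → excluded.
cyan_phase [Thu 21:00, Sat 04:00] → contains → excluded.
green_phase [Fri 05:00, Sun 00:00] → contains → excluded.
silver_phase [Mon 12:00, Tue 06:00] → before → excluded.
teal_phase [Wed 05:00, Fri 11:00] → before → excluded.
violet_phase [Thu 01:00, Sun 00:00] → contains → excluded.
No candidates → none.

none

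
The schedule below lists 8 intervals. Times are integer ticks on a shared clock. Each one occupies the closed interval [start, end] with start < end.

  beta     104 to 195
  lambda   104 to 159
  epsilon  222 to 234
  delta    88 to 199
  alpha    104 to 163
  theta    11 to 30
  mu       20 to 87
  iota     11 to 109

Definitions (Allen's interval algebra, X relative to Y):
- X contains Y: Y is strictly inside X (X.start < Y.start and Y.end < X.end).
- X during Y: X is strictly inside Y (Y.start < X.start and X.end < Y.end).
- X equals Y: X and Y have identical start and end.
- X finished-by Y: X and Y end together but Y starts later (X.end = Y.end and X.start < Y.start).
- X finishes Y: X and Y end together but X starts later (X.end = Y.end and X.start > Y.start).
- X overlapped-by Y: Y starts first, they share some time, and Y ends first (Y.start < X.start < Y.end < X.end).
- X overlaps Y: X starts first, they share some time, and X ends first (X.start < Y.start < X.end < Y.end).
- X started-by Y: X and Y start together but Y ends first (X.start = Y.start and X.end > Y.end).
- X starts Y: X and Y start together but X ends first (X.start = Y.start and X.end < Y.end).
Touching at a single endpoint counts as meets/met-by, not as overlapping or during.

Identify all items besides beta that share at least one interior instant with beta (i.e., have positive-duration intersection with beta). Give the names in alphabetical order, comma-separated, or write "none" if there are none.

alpha, delta, iota, lambda

Target beta = [104, 195].
alpha [104, 163] → starts → yes.
delta [88, 199] → contains → yes.
epsilon [222, 234] → after → no.
iota [11, 109] → overlaps → yes.
lambda [104, 159] → starts → yes.
mu [20, 87] → before → no.
theta [11, 30] → before → no.
Result: alpha, delta, iota, lambda.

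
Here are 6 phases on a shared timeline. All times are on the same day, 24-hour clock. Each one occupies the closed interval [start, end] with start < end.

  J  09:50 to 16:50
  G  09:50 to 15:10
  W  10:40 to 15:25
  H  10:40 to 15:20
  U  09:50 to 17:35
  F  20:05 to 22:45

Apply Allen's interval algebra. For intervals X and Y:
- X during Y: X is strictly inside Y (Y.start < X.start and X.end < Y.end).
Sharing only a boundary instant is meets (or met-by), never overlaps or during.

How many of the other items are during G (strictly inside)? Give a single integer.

0

Target G = [09:50, 15:10].
F [20:05, 22:45] → after → no.
H [10:40, 15:20] → overlapped-by → no.
J [09:50, 16:50] → started-by → no.
U [09:50, 17:35] → started-by → no.
W [10:40, 15:25] → overlapped-by → no.
Total: 0.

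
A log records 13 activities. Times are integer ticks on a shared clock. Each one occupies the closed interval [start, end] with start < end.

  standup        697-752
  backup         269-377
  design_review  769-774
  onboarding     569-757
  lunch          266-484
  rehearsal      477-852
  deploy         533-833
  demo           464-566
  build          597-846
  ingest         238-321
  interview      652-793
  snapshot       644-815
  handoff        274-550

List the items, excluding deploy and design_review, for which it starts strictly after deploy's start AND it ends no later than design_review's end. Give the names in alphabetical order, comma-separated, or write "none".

onboarding, standup

Conditions: its start is strictly after deploy's start (X.start > 533) AND its end is no later than design_review's end (X.end <= 774).
backup: start 269 > 533? ✗; end 377 <= 774? ✓ → no.
build: start 597 > 533? ✓; end 846 <= 774? ✗ → no.
demo: start 464 > 533? ✗; end 566 <= 774? ✓ → no.
handoff: start 274 > 533? ✗; end 550 <= 774? ✓ → no.
ingest: start 238 > 533? ✗; end 321 <= 774? ✓ → no.
interview: start 652 > 533? ✓; end 793 <= 774? ✗ → no.
lunch: start 266 > 533? ✗; end 484 <= 774? ✓ → no.
onboarding: start 569 > 533? ✓; end 757 <= 774? ✓ → yes.
rehearsal: start 477 > 533? ✗; end 852 <= 774? ✗ → no.
snapshot: start 644 > 533? ✓; end 815 <= 774? ✗ → no.
standup: start 697 > 533? ✓; end 752 <= 774? ✓ → yes.
Result: onboarding, standup.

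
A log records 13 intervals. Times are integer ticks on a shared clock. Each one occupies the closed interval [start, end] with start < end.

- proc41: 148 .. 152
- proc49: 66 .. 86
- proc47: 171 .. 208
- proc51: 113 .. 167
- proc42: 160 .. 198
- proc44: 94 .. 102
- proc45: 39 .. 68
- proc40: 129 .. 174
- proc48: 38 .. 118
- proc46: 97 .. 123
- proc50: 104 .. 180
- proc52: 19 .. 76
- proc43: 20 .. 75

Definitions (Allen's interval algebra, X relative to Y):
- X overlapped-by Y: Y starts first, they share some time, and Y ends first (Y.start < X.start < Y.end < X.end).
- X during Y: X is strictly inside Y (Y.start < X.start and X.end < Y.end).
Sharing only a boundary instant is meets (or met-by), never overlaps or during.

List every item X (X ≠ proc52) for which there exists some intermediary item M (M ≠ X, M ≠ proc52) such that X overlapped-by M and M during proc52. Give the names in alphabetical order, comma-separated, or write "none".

Target proc52 = [19, 76].
Intermediaries M with M during proc52: proc43, proc45.
Via proc43 — items with X overlapped-by proc43: proc48, proc49.
Via proc45 — items with X overlapped-by proc45: proc49.
Union: proc48, proc49.

proc48, proc49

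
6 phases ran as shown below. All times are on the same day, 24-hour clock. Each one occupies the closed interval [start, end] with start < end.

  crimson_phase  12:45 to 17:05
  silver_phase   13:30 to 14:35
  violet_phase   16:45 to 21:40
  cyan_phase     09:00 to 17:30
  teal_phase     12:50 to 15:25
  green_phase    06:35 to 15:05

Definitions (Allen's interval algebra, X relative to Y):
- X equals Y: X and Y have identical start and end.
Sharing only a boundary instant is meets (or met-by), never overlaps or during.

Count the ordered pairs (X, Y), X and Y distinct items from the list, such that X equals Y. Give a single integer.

Checking all 30 ordered pairs for relation 'equals'; matching pairs in alphabetical order:
No pair satisfies it.
Count: 0.

0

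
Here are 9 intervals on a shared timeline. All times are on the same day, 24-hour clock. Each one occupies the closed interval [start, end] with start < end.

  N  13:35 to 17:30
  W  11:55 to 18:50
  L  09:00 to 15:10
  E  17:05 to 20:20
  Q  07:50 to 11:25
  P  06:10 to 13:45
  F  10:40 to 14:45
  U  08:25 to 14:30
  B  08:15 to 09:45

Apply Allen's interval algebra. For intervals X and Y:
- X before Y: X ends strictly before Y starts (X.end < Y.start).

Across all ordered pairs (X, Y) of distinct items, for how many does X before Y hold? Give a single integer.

11

Checking all 72 ordered pairs for relation 'before'; matching pairs in alphabetical order:
(B, E): B before E ✓
(B, F): B before F ✓
(B, N): B before N ✓
(B, W): B before W ✓
(F, E): F before E ✓
(L, E): L before E ✓
(P, E): P before E ✓
(Q, E): Q before E ✓
(Q, N): Q before N ✓
(Q, W): Q before W ✓
(U, E): U before E ✓
Count: 11.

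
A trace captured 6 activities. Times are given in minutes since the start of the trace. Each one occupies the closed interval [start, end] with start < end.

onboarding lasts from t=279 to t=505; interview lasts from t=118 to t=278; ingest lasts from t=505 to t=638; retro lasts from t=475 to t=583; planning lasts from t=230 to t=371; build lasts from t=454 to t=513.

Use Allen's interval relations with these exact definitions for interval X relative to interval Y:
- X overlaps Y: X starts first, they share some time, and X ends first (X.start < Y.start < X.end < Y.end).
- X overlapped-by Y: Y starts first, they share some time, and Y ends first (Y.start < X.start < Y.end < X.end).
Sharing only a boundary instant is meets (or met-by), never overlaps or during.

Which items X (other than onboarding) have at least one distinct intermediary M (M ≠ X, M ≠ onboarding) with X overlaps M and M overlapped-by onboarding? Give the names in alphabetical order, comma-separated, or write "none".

build

Target onboarding = [t=279, t=505].
Intermediaries M with M overlapped-by onboarding: build, retro.
Via build — items with X overlaps build: none.
Via retro — items with X overlaps retro: build.
Union: build.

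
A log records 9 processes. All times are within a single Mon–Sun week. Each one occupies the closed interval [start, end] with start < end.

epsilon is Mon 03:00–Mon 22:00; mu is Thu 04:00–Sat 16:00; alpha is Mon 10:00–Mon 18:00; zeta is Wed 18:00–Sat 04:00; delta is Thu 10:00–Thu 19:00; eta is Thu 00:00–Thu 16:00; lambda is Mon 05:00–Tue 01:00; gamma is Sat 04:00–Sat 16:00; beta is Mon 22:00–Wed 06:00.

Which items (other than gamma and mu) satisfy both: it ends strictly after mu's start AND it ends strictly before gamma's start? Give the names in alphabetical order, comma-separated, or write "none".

Conditions: its end is strictly after mu's start (X.end > Thu 04:00) AND its end is strictly before gamma's start (X.end < Sat 04:00).
alpha: end Mon 18:00 > Thu 04:00? ✗; end Mon 18:00 < Sat 04:00? ✓ → no.
beta: end Wed 06:00 > Thu 04:00? ✗; end Wed 06:00 < Sat 04:00? ✓ → no.
delta: end Thu 19:00 > Thu 04:00? ✓; end Thu 19:00 < Sat 04:00? ✓ → yes.
epsilon: end Mon 22:00 > Thu 04:00? ✗; end Mon 22:00 < Sat 04:00? ✓ → no.
eta: end Thu 16:00 > Thu 04:00? ✓; end Thu 16:00 < Sat 04:00? ✓ → yes.
lambda: end Tue 01:00 > Thu 04:00? ✗; end Tue 01:00 < Sat 04:00? ✓ → no.
zeta: end Sat 04:00 > Thu 04:00? ✓; end Sat 04:00 < Sat 04:00? ✗ → no.
Result: delta, eta.

delta, eta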